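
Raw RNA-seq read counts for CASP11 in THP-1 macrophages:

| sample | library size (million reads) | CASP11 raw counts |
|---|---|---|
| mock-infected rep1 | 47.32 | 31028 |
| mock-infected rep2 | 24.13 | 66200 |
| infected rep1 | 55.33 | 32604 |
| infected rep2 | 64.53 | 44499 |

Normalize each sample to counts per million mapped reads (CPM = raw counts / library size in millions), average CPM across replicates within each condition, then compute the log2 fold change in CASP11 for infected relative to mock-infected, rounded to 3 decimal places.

-1.410

CPM(mock-infected rep1) = 31028 / 47.32 = 655.7058
CPM(mock-infected rep2) = 66200 / 24.13 = 2743.4729
CPM(infected rep1) = 32604 / 55.33 = 589.2644
CPM(infected rep2) = 44499 / 64.53 = 689.5862
mean CPM(mock-infected) = 1699.5893; mean CPM(infected) = 639.4253
Fold change = 639.4253 / 1699.5893 = 0.37622
log2(0.37622) = -1.4103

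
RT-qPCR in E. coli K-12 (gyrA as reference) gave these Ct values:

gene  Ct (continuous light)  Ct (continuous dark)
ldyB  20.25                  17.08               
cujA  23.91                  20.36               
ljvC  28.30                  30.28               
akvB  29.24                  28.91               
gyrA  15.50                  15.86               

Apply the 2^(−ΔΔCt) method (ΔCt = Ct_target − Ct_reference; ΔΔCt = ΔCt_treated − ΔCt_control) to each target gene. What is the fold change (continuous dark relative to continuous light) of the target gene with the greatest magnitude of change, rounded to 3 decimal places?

ldyB: ΔΔCt = (17.08−15.86) − (20.25−15.50) = 1.22 − 4.75 = -3.53; fold change = 2^3.53 = 11.551
cujA: ΔΔCt = (20.36−15.86) − (23.91−15.50) = 4.50 − 8.41 = -3.91; fold change = 2^3.91 = 15.032
ljvC: ΔΔCt = (30.28−15.86) − (28.30−15.50) = 14.42 − 12.80 = 1.62; fold change = 2^-1.62 = 0.325
akvB: ΔΔCt = (28.91−15.86) − (29.24−15.50) = 13.05 − 13.74 = -0.69; fold change = 2^0.69 = 1.613
cujA has the largest |ΔΔCt| = 3.91.

15.032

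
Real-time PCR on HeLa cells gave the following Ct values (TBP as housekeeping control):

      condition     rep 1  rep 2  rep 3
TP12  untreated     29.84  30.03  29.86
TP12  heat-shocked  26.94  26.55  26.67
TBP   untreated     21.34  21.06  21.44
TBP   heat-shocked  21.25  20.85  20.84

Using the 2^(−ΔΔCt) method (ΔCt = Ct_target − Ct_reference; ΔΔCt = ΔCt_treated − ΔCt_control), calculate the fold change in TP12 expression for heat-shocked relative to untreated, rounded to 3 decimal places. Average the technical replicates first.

Mean Ct: TP12 untreated 29.910; TP12 heat-shocked 26.720; TBP untreated 21.280; TBP heat-shocked 20.980
ΔCt(untreated) = 29.910 − 21.280 = 8.630
ΔCt(heat-shocked) = 26.720 − 20.980 = 5.740
ΔΔCt = 5.740 − 8.630 = -2.890
Fold change = 2^(−(-2.890)) = 2^2.890 = 7.4127

7.413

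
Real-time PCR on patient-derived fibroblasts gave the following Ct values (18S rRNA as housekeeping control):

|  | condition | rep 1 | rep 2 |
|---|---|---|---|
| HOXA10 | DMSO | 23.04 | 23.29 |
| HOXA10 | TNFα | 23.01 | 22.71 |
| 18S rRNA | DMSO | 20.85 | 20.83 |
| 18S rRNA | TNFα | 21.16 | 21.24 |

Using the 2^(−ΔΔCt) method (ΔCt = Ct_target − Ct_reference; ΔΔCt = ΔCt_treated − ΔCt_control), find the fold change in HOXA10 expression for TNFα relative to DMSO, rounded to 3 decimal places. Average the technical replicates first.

1.586

Mean Ct: HOXA10 DMSO 23.165; HOXA10 TNFα 22.860; 18S rRNA DMSO 20.840; 18S rRNA TNFα 21.200
ΔCt(DMSO) = 23.165 − 20.840 = 2.325
ΔCt(TNFα) = 22.860 − 21.200 = 1.660
ΔΔCt = 1.660 − 2.325 = -0.665
Fold change = 2^(−(-0.665)) = 2^0.665 = 1.5856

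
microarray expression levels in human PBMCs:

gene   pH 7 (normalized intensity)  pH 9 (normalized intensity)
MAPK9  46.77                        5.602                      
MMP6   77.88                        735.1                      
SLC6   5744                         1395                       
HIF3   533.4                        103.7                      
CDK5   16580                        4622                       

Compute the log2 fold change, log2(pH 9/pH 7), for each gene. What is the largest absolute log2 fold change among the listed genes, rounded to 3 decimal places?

3.239

log2(5.602/46.77) = -3.062  (MAPK9)
log2(735.1/77.88) = 3.239  (MMP6)
log2(1395/5744) = -2.042  (SLC6)
log2(103.7/533.4) = -2.363  (HIF3)
log2(4622/16580) = -1.843  (CDK5)
The largest magnitude belongs to MMP6.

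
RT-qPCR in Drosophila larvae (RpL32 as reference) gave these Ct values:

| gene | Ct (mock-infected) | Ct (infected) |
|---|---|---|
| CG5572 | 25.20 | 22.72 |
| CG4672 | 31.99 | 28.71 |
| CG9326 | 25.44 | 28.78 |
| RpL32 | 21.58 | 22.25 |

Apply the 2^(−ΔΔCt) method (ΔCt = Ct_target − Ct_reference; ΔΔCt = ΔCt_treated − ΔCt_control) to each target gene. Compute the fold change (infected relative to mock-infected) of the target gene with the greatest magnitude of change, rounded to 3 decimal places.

15.455

CG5572: ΔΔCt = (22.72−22.25) − (25.20−21.58) = 0.47 − 3.62 = -3.15; fold change = 2^3.15 = 8.877
CG4672: ΔΔCt = (28.71−22.25) − (31.99−21.58) = 6.46 − 10.41 = -3.95; fold change = 2^3.95 = 15.455
CG9326: ΔΔCt = (28.78−22.25) − (25.44−21.58) = 6.53 − 3.86 = 2.67; fold change = 2^-2.67 = 0.157
CG4672 has the largest |ΔΔCt| = 3.95.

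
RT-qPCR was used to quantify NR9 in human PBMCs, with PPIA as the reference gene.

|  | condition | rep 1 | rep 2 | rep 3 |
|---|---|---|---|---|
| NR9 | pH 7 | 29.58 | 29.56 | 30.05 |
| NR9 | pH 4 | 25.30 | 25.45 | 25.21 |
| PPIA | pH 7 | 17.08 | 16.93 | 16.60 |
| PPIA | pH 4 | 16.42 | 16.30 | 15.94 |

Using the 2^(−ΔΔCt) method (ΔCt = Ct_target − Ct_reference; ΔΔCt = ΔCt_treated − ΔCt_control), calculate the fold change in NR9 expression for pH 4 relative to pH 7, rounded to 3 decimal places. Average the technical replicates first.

Mean Ct: NR9 pH 7 29.730; NR9 pH 4 25.320; PPIA pH 7 16.870; PPIA pH 4 16.220
ΔCt(pH 7) = 29.730 − 16.870 = 12.860
ΔCt(pH 4) = 25.320 − 16.220 = 9.100
ΔΔCt = 9.100 − 12.860 = -3.760
Fold change = 2^(−(-3.760)) = 2^3.760 = 13.5479

13.548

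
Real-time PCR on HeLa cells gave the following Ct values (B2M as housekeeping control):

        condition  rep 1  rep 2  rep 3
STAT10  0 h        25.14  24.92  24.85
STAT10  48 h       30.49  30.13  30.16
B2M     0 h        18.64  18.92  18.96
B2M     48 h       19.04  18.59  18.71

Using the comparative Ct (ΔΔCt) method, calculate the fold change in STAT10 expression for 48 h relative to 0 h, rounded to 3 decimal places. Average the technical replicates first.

Mean Ct: STAT10 0 h 24.970; STAT10 48 h 30.260; B2M 0 h 18.840; B2M 48 h 18.780
ΔCt(0 h) = 24.970 − 18.840 = 6.130
ΔCt(48 h) = 30.260 − 18.780 = 11.480
ΔΔCt = 11.480 − 6.130 = 5.350
Fold change = 2^(−5.350) = 0.0245

0.025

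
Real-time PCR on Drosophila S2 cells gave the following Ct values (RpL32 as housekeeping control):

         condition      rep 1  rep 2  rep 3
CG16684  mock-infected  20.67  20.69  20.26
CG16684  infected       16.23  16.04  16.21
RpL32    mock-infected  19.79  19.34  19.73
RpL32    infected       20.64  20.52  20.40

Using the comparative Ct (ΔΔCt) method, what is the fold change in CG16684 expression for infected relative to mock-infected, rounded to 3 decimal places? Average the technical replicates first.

Mean Ct: CG16684 mock-infected 20.540; CG16684 infected 16.160; RpL32 mock-infected 19.620; RpL32 infected 20.520
ΔCt(mock-infected) = 20.540 − 19.620 = 0.920
ΔCt(infected) = 16.160 − 20.520 = -4.360
ΔΔCt = -4.360 − 0.920 = -5.280
Fold change = 2^(−(-5.280)) = 2^5.280 = 38.8542

38.854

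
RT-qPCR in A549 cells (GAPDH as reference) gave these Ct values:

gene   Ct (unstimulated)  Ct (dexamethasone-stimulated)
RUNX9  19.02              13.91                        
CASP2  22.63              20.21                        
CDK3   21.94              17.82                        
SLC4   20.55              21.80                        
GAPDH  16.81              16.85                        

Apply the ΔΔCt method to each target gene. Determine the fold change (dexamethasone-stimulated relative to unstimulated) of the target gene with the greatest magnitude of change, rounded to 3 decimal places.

35.506

RUNX9: ΔΔCt = (13.91−16.85) − (19.02−16.81) = -2.94 − 2.21 = -5.15; fold change = 2^5.15 = 35.506
CASP2: ΔΔCt = (20.21−16.85) − (22.63−16.81) = 3.36 − 5.82 = -2.46; fold change = 2^2.46 = 5.502
CDK3: ΔΔCt = (17.82−16.85) − (21.94−16.81) = 0.97 − 5.13 = -4.16; fold change = 2^4.16 = 17.877
SLC4: ΔΔCt = (21.80−16.85) − (20.55−16.81) = 4.95 − 3.74 = 1.21; fold change = 2^-1.21 = 0.432
RUNX9 has the largest |ΔΔCt| = 5.15.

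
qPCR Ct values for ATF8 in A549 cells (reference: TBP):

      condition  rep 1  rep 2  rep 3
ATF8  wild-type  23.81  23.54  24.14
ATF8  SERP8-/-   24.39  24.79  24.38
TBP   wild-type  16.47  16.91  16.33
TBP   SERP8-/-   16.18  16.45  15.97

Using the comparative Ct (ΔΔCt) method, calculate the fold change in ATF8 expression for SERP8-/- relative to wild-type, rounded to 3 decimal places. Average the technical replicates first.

0.480

Mean Ct: ATF8 wild-type 23.830; ATF8 SERP8-/- 24.520; TBP wild-type 16.570; TBP SERP8-/- 16.200
ΔCt(wild-type) = 23.830 − 16.570 = 7.260
ΔCt(SERP8-/-) = 24.520 − 16.200 = 8.320
ΔΔCt = 8.320 − 7.260 = 1.060
Fold change = 2^(−1.060) = 0.4796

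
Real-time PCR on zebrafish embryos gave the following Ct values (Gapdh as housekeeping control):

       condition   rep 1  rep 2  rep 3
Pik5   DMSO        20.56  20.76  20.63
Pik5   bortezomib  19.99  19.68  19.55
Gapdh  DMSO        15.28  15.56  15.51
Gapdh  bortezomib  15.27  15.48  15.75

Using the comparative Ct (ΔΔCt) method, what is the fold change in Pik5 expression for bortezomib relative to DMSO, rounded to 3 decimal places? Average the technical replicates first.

Mean Ct: Pik5 DMSO 20.650; Pik5 bortezomib 19.740; Gapdh DMSO 15.450; Gapdh bortezomib 15.500
ΔCt(DMSO) = 20.650 − 15.450 = 5.200
ΔCt(bortezomib) = 19.740 − 15.500 = 4.240
ΔΔCt = 4.240 − 5.200 = -0.960
Fold change = 2^(−(-0.960)) = 2^0.960 = 1.9453

1.945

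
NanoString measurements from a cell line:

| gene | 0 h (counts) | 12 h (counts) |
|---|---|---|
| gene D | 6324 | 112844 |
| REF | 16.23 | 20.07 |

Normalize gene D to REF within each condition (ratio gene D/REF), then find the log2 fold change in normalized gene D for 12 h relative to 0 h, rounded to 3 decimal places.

gene D/REF (0 h) = 6324 / 16.23 = 389.65
gene D/REF (12 h) = 112844 / 20.07 = 5622.5
Fold change = 5622.5 / 389.65 = 14.4297
log2(14.4297) = 3.8510

3.851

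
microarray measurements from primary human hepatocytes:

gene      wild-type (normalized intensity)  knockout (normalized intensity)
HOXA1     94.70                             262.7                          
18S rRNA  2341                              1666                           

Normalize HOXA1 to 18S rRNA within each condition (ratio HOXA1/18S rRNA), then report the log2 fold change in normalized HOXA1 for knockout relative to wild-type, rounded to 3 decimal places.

HOXA1/18S rRNA (wild-type) = 94.70 / 2341 = 0.040453
HOXA1/18S rRNA (knockout) = 262.7 / 1666 = 0.15768
Fold change = 0.15768 / 0.040453 = 3.8980
log2(3.8980) = 1.9627

1.963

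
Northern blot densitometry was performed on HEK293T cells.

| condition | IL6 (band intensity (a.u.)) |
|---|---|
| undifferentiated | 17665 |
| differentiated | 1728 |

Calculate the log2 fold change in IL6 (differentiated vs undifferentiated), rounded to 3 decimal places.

Fold change = 1728 / 17665 = 0.0978
log2(0.0978) = -3.3537

-3.354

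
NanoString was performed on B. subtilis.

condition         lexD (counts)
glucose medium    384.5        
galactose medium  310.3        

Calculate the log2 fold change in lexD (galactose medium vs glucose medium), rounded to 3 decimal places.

-0.309

Fold change = 310.3 / 384.5 = 0.8070
log2(0.8070) = -0.3093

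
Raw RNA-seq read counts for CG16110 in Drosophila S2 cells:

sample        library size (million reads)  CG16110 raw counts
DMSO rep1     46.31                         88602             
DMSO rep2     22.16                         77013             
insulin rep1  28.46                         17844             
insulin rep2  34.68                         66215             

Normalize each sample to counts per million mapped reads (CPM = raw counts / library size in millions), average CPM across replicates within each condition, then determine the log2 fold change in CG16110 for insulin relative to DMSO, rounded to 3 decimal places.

CPM(DMSO rep1) = 88602 / 46.31 = 1913.2369
CPM(DMSO rep2) = 77013 / 22.16 = 3475.3159
CPM(insulin rep1) = 17844 / 28.46 = 626.9852
CPM(insulin rep2) = 66215 / 34.68 = 1909.3137
mean CPM(DMSO) = 2694.2764; mean CPM(insulin) = 1268.1495
Fold change = 1268.1495 / 2694.2764 = 0.47068
log2(0.47068) = -1.0872

-1.087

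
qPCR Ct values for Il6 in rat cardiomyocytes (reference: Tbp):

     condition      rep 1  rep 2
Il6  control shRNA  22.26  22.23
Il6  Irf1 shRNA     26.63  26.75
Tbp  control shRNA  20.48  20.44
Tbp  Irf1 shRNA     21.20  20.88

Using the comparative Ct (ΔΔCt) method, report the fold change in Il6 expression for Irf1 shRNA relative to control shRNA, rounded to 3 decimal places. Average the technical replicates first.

Mean Ct: Il6 control shRNA 22.245; Il6 Irf1 shRNA 26.690; Tbp control shRNA 20.460; Tbp Irf1 shRNA 21.040
ΔCt(control shRNA) = 22.245 − 20.460 = 1.785
ΔCt(Irf1 shRNA) = 26.690 − 21.040 = 5.650
ΔΔCt = 5.650 − 1.785 = 3.865
Fold change = 2^(−3.865) = 0.0686

0.069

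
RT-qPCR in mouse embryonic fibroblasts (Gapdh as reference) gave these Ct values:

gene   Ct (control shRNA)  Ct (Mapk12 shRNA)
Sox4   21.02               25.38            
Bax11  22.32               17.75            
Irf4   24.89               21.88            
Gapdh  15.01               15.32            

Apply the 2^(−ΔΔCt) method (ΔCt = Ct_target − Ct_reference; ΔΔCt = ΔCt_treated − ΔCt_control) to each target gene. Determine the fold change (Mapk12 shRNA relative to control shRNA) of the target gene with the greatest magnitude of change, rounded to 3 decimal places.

Sox4: ΔΔCt = (25.38−15.32) − (21.02−15.01) = 10.06 − 6.01 = 4.05; fold change = 2^-4.05 = 0.060
Bax11: ΔΔCt = (17.75−15.32) − (22.32−15.01) = 2.43 − 7.31 = -4.88; fold change = 2^4.88 = 29.446
Irf4: ΔΔCt = (21.88−15.32) − (24.89−15.01) = 6.56 − 9.88 = -3.32; fold change = 2^3.32 = 9.987
Bax11 has the largest |ΔΔCt| = 4.88.

29.446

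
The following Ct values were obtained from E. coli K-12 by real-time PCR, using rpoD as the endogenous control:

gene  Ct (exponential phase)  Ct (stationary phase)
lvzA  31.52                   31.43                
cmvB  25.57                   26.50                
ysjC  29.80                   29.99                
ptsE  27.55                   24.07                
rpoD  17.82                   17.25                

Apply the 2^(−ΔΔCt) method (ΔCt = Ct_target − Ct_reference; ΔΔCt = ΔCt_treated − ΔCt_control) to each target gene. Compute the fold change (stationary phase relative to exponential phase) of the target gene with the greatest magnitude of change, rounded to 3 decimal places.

lvzA: ΔΔCt = (31.43−17.25) − (31.52−17.82) = 14.18 − 13.70 = 0.48; fold change = 2^-0.48 = 0.717
cmvB: ΔΔCt = (26.50−17.25) − (25.57−17.82) = 9.25 − 7.75 = 1.50; fold change = 2^-1.50 = 0.354
ysjC: ΔΔCt = (29.99−17.25) − (29.80−17.82) = 12.74 − 11.98 = 0.76; fold change = 2^-0.76 = 0.590
ptsE: ΔΔCt = (24.07−17.25) − (27.55−17.82) = 6.82 − 9.73 = -2.91; fold change = 2^2.91 = 7.516
ptsE has the largest |ΔΔCt| = 2.91.

7.516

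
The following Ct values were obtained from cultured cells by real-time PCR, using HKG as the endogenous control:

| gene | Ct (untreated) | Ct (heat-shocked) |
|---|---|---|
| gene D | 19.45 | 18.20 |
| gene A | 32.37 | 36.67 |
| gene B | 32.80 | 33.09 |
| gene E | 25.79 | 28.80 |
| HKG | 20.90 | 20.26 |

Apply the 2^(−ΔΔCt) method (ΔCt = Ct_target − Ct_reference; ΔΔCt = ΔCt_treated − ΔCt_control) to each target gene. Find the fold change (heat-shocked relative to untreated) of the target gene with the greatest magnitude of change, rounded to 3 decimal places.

0.033

gene D: ΔΔCt = (18.20−20.26) − (19.45−20.90) = -2.06 − (-1.45) = -0.61; fold change = 2^0.61 = 1.526
gene A: ΔΔCt = (36.67−20.26) − (32.37−20.90) = 16.41 − 11.47 = 4.94; fold change = 2^-4.94 = 0.033
gene B: ΔΔCt = (33.09−20.26) − (32.80−20.90) = 12.83 − 11.90 = 0.93; fold change = 2^-0.93 = 0.525
gene E: ΔΔCt = (28.80−20.26) − (25.79−20.90) = 8.54 − 4.89 = 3.65; fold change = 2^-3.65 = 0.080
gene A has the largest |ΔΔCt| = 4.94.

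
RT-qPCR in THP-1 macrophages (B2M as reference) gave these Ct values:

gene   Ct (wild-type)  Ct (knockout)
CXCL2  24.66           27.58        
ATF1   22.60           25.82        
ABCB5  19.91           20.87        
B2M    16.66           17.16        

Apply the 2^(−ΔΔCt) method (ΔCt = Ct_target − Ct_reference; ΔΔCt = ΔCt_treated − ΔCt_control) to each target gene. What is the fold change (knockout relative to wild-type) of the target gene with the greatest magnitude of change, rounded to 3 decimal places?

CXCL2: ΔΔCt = (27.58−17.16) − (24.66−16.66) = 10.42 − 8.00 = 2.42; fold change = 2^-2.42 = 0.187
ATF1: ΔΔCt = (25.82−17.16) − (22.60−16.66) = 8.66 − 5.94 = 2.72; fold change = 2^-2.72 = 0.152
ABCB5: ΔΔCt = (20.87−17.16) − (19.91−16.66) = 3.71 − 3.25 = 0.46; fold change = 2^-0.46 = 0.727
ATF1 has the largest |ΔΔCt| = 2.72.

0.152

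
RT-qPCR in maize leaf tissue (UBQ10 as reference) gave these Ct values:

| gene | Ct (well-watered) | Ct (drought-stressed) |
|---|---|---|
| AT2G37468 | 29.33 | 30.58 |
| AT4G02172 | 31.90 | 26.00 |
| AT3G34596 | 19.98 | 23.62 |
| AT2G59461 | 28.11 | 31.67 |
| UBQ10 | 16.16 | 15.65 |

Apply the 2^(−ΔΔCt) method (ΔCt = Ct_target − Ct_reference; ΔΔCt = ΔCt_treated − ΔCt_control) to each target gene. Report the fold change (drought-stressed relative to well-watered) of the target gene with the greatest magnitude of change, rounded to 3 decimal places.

AT2G37468: ΔΔCt = (30.58−15.65) − (29.33−16.16) = 14.93 − 13.17 = 1.76; fold change = 2^-1.76 = 0.295
AT4G02172: ΔΔCt = (26.00−15.65) − (31.90−16.16) = 10.35 − 15.74 = -5.39; fold change = 2^5.39 = 41.933
AT3G34596: ΔΔCt = (23.62−15.65) − (19.98−16.16) = 7.97 − 3.82 = 4.15; fold change = 2^-4.15 = 0.056
AT2G59461: ΔΔCt = (31.67−15.65) − (28.11−16.16) = 16.02 − 11.95 = 4.07; fold change = 2^-4.07 = 0.060
AT4G02172 has the largest |ΔΔCt| = 5.39.

41.933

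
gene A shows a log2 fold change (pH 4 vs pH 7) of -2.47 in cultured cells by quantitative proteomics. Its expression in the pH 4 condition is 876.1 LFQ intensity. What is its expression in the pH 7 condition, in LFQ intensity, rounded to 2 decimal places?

4853.98

Fold change = 2^(-2.47) = 0.1805
pH 7 expression = 876.1 / 0.1805 = 4853.98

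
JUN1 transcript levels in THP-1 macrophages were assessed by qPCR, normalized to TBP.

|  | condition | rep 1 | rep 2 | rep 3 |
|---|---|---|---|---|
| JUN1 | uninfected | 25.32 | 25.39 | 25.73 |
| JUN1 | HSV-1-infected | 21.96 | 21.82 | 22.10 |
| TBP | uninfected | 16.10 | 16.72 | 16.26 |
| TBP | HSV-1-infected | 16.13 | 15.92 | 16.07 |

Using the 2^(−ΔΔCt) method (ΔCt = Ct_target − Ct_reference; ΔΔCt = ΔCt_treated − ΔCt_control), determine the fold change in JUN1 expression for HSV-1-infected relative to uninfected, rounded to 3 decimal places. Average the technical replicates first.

Mean Ct: JUN1 uninfected 25.480; JUN1 HSV-1-infected 21.960; TBP uninfected 16.360; TBP HSV-1-infected 16.040
ΔCt(uninfected) = 25.480 − 16.360 = 9.120
ΔCt(HSV-1-infected) = 21.960 − 16.040 = 5.920
ΔΔCt = 5.920 − 9.120 = -3.200
Fold change = 2^(−(-3.200)) = 2^3.200 = 9.1896

9.190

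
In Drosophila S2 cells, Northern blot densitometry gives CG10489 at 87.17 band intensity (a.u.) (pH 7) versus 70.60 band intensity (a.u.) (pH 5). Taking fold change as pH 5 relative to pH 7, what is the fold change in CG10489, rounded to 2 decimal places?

Fold change = 70.60 / 87.17 = 0.810
CG10489 is downregulated.

0.81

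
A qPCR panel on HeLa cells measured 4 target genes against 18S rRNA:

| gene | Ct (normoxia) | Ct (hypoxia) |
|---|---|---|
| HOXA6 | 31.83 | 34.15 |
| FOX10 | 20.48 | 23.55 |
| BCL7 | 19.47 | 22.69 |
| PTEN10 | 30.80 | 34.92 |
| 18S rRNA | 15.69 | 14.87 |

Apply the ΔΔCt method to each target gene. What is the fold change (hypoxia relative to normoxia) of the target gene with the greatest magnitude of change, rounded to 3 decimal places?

0.033

HOXA6: ΔΔCt = (34.15−14.87) − (31.83−15.69) = 19.28 − 16.14 = 3.14; fold change = 2^-3.14 = 0.113
FOX10: ΔΔCt = (23.55−14.87) − (20.48−15.69) = 8.68 − 4.79 = 3.89; fold change = 2^-3.89 = 0.067
BCL7: ΔΔCt = (22.69−14.87) − (19.47−15.69) = 7.82 − 3.78 = 4.04; fold change = 2^-4.04 = 0.061
PTEN10: ΔΔCt = (34.92−14.87) − (30.80−15.69) = 20.05 − 15.11 = 4.94; fold change = 2^-4.94 = 0.033
PTEN10 has the largest |ΔΔCt| = 4.94.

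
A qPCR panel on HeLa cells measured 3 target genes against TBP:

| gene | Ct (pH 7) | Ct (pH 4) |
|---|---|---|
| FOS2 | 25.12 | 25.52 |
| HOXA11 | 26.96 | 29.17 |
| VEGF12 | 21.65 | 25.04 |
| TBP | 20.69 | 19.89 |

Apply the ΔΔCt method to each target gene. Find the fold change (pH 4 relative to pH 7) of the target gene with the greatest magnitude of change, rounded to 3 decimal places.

0.055

FOS2: ΔΔCt = (25.52−19.89) − (25.12−20.69) = 5.63 − 4.43 = 1.20; fold change = 2^-1.20 = 0.435
HOXA11: ΔΔCt = (29.17−19.89) − (26.96−20.69) = 9.28 − 6.27 = 3.01; fold change = 2^-3.01 = 0.124
VEGF12: ΔΔCt = (25.04−19.89) − (21.65−20.69) = 5.15 − 0.96 = 4.19; fold change = 2^-4.19 = 0.055
VEGF12 has the largest |ΔΔCt| = 4.19.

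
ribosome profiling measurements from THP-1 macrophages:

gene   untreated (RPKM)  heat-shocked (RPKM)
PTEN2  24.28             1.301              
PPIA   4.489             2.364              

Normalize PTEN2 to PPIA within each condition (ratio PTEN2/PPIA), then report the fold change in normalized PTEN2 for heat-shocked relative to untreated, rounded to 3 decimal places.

0.102

PTEN2/PPIA (untreated) = 24.28 / 4.489 = 5.4088
PTEN2/PPIA (heat-shocked) = 1.301 / 2.364 = 0.55034
Fold change = 0.55034 / 5.4088 = 0.1017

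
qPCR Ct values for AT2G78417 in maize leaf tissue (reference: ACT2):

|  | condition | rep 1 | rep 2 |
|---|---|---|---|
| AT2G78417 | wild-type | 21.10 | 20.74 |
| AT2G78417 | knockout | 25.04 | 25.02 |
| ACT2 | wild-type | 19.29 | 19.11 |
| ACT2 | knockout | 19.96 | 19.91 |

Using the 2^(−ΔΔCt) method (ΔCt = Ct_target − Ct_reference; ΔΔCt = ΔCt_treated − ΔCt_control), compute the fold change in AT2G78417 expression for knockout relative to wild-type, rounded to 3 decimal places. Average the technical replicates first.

0.096

Mean Ct: AT2G78417 wild-type 20.920; AT2G78417 knockout 25.030; ACT2 wild-type 19.200; ACT2 knockout 19.935
ΔCt(wild-type) = 20.920 − 19.200 = 1.720
ΔCt(knockout) = 25.030 − 19.935 = 5.095
ΔΔCt = 5.095 − 1.720 = 3.375
Fold change = 2^(−3.375) = 0.0964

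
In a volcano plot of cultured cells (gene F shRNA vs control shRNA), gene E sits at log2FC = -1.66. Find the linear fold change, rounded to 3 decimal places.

0.316

Fold change = 2^(-1.66) = 0.3164
That is, gene E drops to 31.6% of the control shRNA level.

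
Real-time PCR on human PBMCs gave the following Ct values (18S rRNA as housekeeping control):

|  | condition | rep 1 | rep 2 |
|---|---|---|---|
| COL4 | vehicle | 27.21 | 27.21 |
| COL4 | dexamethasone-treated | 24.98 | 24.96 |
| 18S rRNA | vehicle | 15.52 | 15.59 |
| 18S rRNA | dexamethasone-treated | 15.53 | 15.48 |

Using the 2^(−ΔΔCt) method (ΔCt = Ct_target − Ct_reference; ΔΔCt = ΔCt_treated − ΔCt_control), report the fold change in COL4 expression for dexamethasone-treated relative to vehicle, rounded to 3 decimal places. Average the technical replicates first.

Mean Ct: COL4 vehicle 27.210; COL4 dexamethasone-treated 24.970; 18S rRNA vehicle 15.555; 18S rRNA dexamethasone-treated 15.505
ΔCt(vehicle) = 27.210 − 15.555 = 11.655
ΔCt(dexamethasone-treated) = 24.970 − 15.505 = 9.465
ΔΔCt = 9.465 − 11.655 = -2.190
Fold change = 2^(−(-2.190)) = 2^2.190 = 4.5631

4.563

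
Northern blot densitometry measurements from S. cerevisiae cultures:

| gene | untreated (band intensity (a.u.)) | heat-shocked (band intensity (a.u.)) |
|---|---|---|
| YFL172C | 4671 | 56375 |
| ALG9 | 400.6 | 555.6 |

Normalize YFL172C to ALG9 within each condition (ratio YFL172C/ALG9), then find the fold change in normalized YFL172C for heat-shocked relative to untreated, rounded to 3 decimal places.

YFL172C/ALG9 (untreated) = 4671 / 400.6 = 11.66
YFL172C/ALG9 (heat-shocked) = 56375 / 555.6 = 101.47
Fold change = 101.47 / 11.66 = 8.7021

8.702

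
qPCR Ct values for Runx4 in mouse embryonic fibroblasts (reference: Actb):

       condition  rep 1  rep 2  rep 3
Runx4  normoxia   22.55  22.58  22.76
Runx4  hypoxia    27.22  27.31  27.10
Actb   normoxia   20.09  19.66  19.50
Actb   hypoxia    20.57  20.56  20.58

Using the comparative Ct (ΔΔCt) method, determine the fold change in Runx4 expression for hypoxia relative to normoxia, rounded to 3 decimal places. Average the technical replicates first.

0.074

Mean Ct: Runx4 normoxia 22.630; Runx4 hypoxia 27.210; Actb normoxia 19.750; Actb hypoxia 20.570
ΔCt(normoxia) = 22.630 − 19.750 = 2.880
ΔCt(hypoxia) = 27.210 − 20.570 = 6.640
ΔΔCt = 6.640 − 2.880 = 3.760
Fold change = 2^(−3.760) = 0.0738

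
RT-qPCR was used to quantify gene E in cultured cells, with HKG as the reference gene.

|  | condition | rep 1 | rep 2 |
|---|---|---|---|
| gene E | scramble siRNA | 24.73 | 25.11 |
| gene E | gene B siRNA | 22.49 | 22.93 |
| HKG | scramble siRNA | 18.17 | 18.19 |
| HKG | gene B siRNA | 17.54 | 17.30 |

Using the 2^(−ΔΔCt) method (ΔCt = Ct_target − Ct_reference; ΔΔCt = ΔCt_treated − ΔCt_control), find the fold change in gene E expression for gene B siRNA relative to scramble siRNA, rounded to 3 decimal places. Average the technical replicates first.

2.732

Mean Ct: gene E scramble siRNA 24.920; gene E gene B siRNA 22.710; HKG scramble siRNA 18.180; HKG gene B siRNA 17.420
ΔCt(scramble siRNA) = 24.920 − 18.180 = 6.740
ΔCt(gene B siRNA) = 22.710 − 17.420 = 5.290
ΔΔCt = 5.290 − 6.740 = -1.450
Fold change = 2^(−(-1.450)) = 2^1.450 = 2.7321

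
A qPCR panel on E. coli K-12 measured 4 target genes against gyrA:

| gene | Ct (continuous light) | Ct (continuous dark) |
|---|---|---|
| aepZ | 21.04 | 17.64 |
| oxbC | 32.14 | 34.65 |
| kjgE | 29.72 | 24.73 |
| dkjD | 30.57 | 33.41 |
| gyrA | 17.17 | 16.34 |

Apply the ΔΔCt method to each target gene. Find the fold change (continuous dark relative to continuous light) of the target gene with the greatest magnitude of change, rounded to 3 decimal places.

17.877

aepZ: ΔΔCt = (17.64−16.34) − (21.04−17.17) = 1.30 − 3.87 = -2.57; fold change = 2^2.57 = 5.938
oxbC: ΔΔCt = (34.65−16.34) − (32.14−17.17) = 18.31 − 14.97 = 3.34; fold change = 2^-3.34 = 0.099
kjgE: ΔΔCt = (24.73−16.34) − (29.72−17.17) = 8.39 − 12.55 = -4.16; fold change = 2^4.16 = 17.877
dkjD: ΔΔCt = (33.41−16.34) − (30.57−17.17) = 17.07 − 13.40 = 3.67; fold change = 2^-3.67 = 0.079
kjgE has the largest |ΔΔCt| = 4.16.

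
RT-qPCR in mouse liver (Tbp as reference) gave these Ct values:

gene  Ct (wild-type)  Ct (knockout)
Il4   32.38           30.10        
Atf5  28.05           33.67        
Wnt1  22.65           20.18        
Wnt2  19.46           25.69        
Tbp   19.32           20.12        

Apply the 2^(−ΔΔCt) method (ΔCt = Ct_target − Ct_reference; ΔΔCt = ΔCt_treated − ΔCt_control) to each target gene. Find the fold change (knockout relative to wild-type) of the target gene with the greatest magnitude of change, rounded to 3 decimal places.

0.023

Il4: ΔΔCt = (30.10−20.12) − (32.38−19.32) = 9.98 − 13.06 = -3.08; fold change = 2^3.08 = 8.456
Atf5: ΔΔCt = (33.67−20.12) − (28.05−19.32) = 13.55 − 8.73 = 4.82; fold change = 2^-4.82 = 0.035
Wnt1: ΔΔCt = (20.18−20.12) − (22.65−19.32) = 0.06 − 3.33 = -3.27; fold change = 2^3.27 = 9.646
Wnt2: ΔΔCt = (25.69−20.12) − (19.46−19.32) = 5.57 − 0.14 = 5.43; fold change = 2^-5.43 = 0.023
Wnt2 has the largest |ΔΔCt| = 5.43.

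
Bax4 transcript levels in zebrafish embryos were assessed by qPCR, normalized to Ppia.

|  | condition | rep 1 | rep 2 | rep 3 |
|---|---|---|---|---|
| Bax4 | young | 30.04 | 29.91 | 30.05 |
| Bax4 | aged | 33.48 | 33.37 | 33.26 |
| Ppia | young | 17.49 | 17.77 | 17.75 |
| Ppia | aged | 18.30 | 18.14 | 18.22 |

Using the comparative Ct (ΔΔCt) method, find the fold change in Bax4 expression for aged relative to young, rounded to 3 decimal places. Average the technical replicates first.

Mean Ct: Bax4 young 30.000; Bax4 aged 33.370; Ppia young 17.670; Ppia aged 18.220
ΔCt(young) = 30.000 − 17.670 = 12.330
ΔCt(aged) = 33.370 − 18.220 = 15.150
ΔΔCt = 15.150 − 12.330 = 2.820
Fold change = 2^(−2.820) = 0.1416

0.142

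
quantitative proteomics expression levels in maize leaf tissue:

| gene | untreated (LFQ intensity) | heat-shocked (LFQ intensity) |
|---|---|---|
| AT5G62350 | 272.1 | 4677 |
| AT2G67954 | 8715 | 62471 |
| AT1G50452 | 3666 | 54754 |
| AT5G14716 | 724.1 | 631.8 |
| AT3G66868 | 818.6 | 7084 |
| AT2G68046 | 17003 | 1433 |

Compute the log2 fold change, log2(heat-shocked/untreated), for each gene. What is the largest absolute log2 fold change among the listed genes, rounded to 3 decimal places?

4.103

log2(4677/272.1) = 4.103  (AT5G62350)
log2(62471/8715) = 2.842  (AT2G67954)
log2(54754/3666) = 3.901  (AT1G50452)
log2(631.8/724.1) = -0.197  (AT5G14716)
log2(7084/818.6) = 3.113  (AT3G66868)
log2(1433/17003) = -3.569  (AT2G68046)
The largest magnitude belongs to AT5G62350.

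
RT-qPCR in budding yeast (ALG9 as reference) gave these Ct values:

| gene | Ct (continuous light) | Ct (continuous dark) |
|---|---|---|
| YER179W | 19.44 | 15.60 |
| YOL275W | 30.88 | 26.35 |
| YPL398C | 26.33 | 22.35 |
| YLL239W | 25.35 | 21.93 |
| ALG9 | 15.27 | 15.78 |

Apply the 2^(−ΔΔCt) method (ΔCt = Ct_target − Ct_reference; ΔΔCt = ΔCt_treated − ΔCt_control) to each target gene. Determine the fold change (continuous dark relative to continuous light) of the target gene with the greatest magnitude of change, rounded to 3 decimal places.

YER179W: ΔΔCt = (15.60−15.78) − (19.44−15.27) = -0.18 − 4.17 = -4.35; fold change = 2^4.35 = 20.393
YOL275W: ΔΔCt = (26.35−15.78) − (30.88−15.27) = 10.57 − 15.61 = -5.04; fold change = 2^5.04 = 32.900
YPL398C: ΔΔCt = (22.35−15.78) − (26.33−15.27) = 6.57 − 11.06 = -4.49; fold change = 2^4.49 = 22.471
YLL239W: ΔΔCt = (21.93−15.78) − (25.35−15.27) = 6.15 − 10.08 = -3.93; fold change = 2^3.93 = 15.242
YOL275W has the largest |ΔΔCt| = 5.04.

32.900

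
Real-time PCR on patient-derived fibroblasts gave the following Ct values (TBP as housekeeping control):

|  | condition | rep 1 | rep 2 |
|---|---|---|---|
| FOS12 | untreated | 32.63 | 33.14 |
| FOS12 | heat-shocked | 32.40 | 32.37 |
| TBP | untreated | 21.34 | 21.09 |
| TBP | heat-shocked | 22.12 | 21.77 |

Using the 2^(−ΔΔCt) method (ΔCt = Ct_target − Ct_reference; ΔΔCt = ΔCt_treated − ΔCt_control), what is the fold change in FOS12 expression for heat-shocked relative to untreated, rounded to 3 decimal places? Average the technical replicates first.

Mean Ct: FOS12 untreated 32.885; FOS12 heat-shocked 32.385; TBP untreated 21.215; TBP heat-shocked 21.945
ΔCt(untreated) = 32.885 − 21.215 = 11.670
ΔCt(heat-shocked) = 32.385 − 21.945 = 10.440
ΔΔCt = 10.440 − 11.670 = -1.230
Fold change = 2^(−(-1.230)) = 2^1.230 = 2.3457

2.346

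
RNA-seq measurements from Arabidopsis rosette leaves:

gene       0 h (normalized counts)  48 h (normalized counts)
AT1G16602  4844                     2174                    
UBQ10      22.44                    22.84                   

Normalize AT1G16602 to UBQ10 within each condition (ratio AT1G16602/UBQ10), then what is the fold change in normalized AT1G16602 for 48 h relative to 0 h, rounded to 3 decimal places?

0.441

AT1G16602/UBQ10 (0 h) = 4844 / 22.44 = 215.86
AT1G16602/UBQ10 (48 h) = 2174 / 22.84 = 95.184
Fold change = 95.184 / 215.86 = 0.4409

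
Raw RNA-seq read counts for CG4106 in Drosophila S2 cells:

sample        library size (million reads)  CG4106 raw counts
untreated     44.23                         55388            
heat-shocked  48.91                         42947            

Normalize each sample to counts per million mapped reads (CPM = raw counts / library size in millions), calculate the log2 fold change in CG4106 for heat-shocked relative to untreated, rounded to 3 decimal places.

CPM(untreated) = 55388 / 44.23 = 1252.2722
CPM(heat-shocked) = 42947 / 48.91 = 878.0822
Fold change = 878.0822 / 1252.2722 = 0.70119
log2(0.70119) = -0.5121

-0.512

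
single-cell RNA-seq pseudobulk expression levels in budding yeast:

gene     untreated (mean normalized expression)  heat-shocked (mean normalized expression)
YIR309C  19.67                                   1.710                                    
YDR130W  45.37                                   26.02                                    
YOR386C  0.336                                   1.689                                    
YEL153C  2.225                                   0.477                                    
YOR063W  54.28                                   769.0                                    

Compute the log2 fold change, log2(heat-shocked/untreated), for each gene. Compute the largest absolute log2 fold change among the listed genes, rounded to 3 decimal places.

log2(1.710/19.67) = -3.524  (YIR309C)
log2(26.02/45.37) = -0.802  (YDR130W)
log2(1.689/0.336) = 2.330  (YOR386C)
log2(0.477/2.225) = -2.222  (YEL153C)
log2(769.0/54.28) = 3.824  (YOR063W)
The largest magnitude belongs to YOR063W.

3.824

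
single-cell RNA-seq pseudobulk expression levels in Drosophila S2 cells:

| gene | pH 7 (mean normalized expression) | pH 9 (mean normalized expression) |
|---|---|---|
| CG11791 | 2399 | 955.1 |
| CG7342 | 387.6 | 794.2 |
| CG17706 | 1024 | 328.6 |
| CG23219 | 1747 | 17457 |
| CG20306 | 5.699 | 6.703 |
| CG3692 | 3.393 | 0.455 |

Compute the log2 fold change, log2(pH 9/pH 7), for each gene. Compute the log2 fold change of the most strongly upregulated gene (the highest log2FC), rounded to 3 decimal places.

log2(955.1/2399) = -1.329  (CG11791)
log2(794.2/387.6) = 1.035  (CG7342)
log2(328.6/1024) = -1.640  (CG17706)
log2(17457/1747) = 3.321  (CG23219)
log2(6.703/5.699) = 0.234  (CG20306)
log2(0.455/3.393) = -2.899  (CG3692)
CG23219 is most strongly upregulated.

3.321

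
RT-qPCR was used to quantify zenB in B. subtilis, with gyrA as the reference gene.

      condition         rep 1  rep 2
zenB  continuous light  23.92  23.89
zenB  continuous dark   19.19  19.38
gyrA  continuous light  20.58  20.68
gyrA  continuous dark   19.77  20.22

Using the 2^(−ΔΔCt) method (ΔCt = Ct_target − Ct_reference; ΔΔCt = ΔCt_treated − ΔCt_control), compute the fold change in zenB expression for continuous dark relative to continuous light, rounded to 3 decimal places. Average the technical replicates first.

15.835

Mean Ct: zenB continuous light 23.905; zenB continuous dark 19.285; gyrA continuous light 20.630; gyrA continuous dark 19.995
ΔCt(continuous light) = 23.905 − 20.630 = 3.275
ΔCt(continuous dark) = 19.285 − 19.995 = -0.710
ΔΔCt = -0.710 − 3.275 = -3.985
Fold change = 2^(−(-3.985)) = 2^3.985 = 15.8345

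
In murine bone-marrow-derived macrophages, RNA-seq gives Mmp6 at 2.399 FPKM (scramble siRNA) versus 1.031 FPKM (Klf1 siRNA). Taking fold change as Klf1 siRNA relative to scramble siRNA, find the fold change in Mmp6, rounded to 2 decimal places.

0.43

Fold change = 1.031 / 2.399 = 0.430
Mmp6 is downregulated.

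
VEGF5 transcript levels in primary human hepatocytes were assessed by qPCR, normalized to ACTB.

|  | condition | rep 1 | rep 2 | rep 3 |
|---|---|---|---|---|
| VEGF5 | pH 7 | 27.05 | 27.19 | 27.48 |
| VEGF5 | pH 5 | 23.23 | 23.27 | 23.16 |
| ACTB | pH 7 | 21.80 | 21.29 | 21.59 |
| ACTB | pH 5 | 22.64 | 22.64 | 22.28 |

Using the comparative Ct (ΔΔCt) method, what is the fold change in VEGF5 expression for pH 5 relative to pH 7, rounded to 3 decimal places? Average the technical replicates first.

31.559

Mean Ct: VEGF5 pH 7 27.240; VEGF5 pH 5 23.220; ACTB pH 7 21.560; ACTB pH 5 22.520
ΔCt(pH 7) = 27.240 − 21.560 = 5.680
ΔCt(pH 5) = 23.220 − 22.520 = 0.700
ΔΔCt = 0.700 − 5.680 = -4.980
Fold change = 2^(−(-4.980)) = 2^4.980 = 31.5594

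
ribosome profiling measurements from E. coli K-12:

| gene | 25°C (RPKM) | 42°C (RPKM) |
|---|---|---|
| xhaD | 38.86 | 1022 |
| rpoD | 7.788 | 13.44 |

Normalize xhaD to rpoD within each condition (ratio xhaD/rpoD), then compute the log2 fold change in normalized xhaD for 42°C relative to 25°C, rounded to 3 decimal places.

3.930

xhaD/rpoD (25°C) = 38.86 / 7.788 = 4.9897
xhaD/rpoD (42°C) = 1022 / 13.44 = 76.042
Fold change = 76.042 / 4.9897 = 15.2396
log2(15.2396) = 3.9298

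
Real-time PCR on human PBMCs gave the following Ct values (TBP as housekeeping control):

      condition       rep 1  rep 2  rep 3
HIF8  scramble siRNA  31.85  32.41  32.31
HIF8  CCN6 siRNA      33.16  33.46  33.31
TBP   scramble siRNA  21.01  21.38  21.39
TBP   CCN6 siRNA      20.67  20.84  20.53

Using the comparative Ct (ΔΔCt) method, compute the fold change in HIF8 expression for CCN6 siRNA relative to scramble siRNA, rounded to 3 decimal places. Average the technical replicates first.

Mean Ct: HIF8 scramble siRNA 32.190; HIF8 CCN6 siRNA 33.310; TBP scramble siRNA 21.260; TBP CCN6 siRNA 20.680
ΔCt(scramble siRNA) = 32.190 − 21.260 = 10.930
ΔCt(CCN6 siRNA) = 33.310 − 20.680 = 12.630
ΔΔCt = 12.630 − 10.930 = 1.700
Fold change = 2^(−1.700) = 0.3078

0.308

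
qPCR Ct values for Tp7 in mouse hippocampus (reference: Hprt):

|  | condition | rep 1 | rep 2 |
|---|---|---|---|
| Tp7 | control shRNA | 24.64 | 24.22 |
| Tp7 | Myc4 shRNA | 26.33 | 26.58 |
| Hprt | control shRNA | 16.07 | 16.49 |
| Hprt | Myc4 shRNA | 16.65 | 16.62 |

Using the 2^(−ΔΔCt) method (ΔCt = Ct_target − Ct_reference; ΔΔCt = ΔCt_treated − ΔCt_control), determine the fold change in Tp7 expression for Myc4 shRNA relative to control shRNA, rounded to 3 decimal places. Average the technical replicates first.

Mean Ct: Tp7 control shRNA 24.430; Tp7 Myc4 shRNA 26.455; Hprt control shRNA 16.280; Hprt Myc4 shRNA 16.635
ΔCt(control shRNA) = 24.430 − 16.280 = 8.150
ΔCt(Myc4 shRNA) = 26.455 − 16.635 = 9.820
ΔΔCt = 9.820 − 8.150 = 1.670
Fold change = 2^(−1.670) = 0.3143

0.314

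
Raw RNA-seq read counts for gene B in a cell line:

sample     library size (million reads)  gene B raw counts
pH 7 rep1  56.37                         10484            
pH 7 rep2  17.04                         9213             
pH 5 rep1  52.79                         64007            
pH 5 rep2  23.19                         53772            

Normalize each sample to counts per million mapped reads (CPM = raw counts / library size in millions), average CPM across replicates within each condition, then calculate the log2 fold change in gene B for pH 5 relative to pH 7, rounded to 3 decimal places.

CPM(pH 7 rep1) = 10484 / 56.37 = 185.9855
CPM(pH 7 rep2) = 9213 / 17.04 = 540.6690
CPM(pH 5 rep1) = 64007 / 52.79 = 1212.4834
CPM(pH 5 rep2) = 53772 / 23.19 = 2318.7581
mean CPM(pH 7) = 363.3272; mean CPM(pH 5) = 1765.6208
Fold change = 1765.6208 / 363.3272 = 4.85959
log2(4.85959) = 2.2808

2.281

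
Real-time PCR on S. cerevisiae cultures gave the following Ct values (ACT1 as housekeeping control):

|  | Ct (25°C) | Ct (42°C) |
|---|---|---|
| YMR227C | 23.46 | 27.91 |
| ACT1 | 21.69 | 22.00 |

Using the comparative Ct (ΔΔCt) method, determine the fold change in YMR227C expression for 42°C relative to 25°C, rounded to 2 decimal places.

0.06

ΔCt(25°C) = 23.460 − 21.690 = 1.770
ΔCt(42°C) = 27.910 − 22.000 = 5.910
ΔΔCt = 5.910 − 1.770 = 4.140
Fold change = 2^(−4.140) = 0.057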